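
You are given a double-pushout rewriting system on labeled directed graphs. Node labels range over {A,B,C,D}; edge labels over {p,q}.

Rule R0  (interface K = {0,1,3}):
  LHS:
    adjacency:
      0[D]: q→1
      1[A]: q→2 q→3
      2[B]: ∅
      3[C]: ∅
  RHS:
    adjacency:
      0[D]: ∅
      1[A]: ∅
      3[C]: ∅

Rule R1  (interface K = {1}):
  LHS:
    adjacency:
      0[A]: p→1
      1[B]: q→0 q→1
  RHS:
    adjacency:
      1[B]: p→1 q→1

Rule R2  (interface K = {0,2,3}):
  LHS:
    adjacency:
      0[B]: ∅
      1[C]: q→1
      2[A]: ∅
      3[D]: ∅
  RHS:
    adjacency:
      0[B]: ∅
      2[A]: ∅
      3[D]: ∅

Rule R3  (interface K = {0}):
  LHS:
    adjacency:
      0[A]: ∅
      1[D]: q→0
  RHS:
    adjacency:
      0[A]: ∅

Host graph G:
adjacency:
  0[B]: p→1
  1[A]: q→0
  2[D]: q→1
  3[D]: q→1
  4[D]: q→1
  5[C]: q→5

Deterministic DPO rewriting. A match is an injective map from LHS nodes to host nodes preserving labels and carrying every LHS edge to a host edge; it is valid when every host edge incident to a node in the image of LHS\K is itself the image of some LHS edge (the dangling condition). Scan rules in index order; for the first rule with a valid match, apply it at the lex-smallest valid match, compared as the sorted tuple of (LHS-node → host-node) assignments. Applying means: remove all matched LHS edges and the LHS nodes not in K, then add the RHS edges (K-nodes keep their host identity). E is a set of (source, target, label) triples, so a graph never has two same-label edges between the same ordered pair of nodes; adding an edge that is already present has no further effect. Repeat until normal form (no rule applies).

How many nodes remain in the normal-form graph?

initial: |V|=6 |E|=6  E = 0-p->1 1-q->0 2-q->1 3-q->1 4-q->1 5-q->5
step 1: apply R2 at {0↦0, 1↦5, 2↦1, 3↦2}  → |V|=5 |E|=5  E = 0-p->1 1-q->0 2-q->1 3-q->1 4-q->1
step 2: apply R3 at {0↦1, 1↦2}  → |V|=4 |E|=4  E = 0-p->1 1-q->0 3-q->1 4-q->1
step 3: apply R3 at {0↦1, 1↦3}  → |V|=3 |E|=3  E = 0-p->1 1-q->0 4-q->1
step 4: apply R3 at {0↦1, 1↦4}  → |V|=2 |E|=2  E = 0-p->1 1-q->0
final graph: no rule applies after step 4
NF nodes: {0:B, 1:A}

Answer: 2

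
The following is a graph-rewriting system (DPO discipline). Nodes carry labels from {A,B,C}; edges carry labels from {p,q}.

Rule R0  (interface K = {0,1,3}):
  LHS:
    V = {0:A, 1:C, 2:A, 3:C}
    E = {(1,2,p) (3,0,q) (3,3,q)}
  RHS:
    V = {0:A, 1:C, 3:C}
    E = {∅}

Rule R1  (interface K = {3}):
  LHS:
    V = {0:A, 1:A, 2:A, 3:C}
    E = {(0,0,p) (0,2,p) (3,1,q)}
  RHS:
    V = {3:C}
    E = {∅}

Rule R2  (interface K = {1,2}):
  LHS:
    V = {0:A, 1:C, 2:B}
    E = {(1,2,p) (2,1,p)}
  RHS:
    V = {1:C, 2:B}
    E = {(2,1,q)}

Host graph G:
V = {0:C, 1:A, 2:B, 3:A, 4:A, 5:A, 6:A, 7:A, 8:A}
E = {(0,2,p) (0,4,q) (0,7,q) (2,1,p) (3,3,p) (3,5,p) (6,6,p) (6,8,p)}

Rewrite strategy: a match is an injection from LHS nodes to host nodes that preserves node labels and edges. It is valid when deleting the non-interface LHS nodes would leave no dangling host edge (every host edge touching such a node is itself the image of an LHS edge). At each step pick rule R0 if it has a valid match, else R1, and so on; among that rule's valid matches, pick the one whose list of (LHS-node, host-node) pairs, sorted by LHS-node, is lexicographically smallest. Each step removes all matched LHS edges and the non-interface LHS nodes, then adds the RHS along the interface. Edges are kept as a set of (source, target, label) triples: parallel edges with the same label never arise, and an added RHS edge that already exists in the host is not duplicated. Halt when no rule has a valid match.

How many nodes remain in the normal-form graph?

[0] host  ⇒  9 nodes, 8 edges  {0-p->2 0-q->4 0-q->7 2-p->1 3-p->3 3-p->5 6-p->6 6-p->8}
[1] R1 @ {0↦3, 1↦4, 2↦5, 3↦0}  ⇒  6 nodes, 5 edges  {0-p->2 0-q->7 2-p->1 6-p->6 6-p->8}
[2] R1 @ {0↦6, 1↦7, 2↦8, 3↦0}  ⇒  3 nodes, 2 edges  {0-p->2 2-p->1}
normal form: no rule applies after step 2
NF nodes: {0:C, 1:A, 2:B}

Answer: 3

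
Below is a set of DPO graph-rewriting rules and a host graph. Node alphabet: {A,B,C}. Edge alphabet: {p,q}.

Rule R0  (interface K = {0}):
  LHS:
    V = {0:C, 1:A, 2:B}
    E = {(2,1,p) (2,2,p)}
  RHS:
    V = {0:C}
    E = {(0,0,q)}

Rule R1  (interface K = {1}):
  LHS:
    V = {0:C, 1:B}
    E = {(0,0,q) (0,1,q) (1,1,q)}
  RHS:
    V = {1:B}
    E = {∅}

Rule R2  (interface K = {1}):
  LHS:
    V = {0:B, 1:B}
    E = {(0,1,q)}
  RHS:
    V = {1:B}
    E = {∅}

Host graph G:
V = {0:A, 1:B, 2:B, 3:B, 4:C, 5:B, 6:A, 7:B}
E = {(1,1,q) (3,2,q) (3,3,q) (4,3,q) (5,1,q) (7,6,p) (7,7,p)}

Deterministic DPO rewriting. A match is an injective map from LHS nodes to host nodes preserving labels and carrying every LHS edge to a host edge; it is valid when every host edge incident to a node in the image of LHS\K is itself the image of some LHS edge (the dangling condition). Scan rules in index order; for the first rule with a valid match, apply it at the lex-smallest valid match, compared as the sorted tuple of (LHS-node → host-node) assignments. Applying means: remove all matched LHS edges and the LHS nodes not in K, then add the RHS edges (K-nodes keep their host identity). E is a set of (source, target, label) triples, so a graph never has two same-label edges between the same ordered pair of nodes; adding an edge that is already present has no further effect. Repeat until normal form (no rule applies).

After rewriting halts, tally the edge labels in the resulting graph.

start.  V:8 E:7  edges: 1-q->1 3-q->2 3-q->3 4-q->3 5-q->1 7-p->6 7-p->7
1. fire R0 via {0↦4, 1↦6, 2↦7}  →  V:6 E:6  edges: 1-q->1 3-q->2 3-q->3 4-q->3 4-q->4 5-q->1
2. fire R1 via {0↦4, 1↦3}  →  V:5 E:3  edges: 1-q->1 3-q->2 5-q->1
3. fire R2 via {0↦3, 1↦2}  →  V:4 E:2  edges: 1-q->1 5-q->1
4. fire R2 via {0↦5, 1↦1}  →  V:3 E:1  edges: 1-q->1
final graph: no rule applies after step 4
NF edges: [(1, 1, 'q')]

Answer: q:1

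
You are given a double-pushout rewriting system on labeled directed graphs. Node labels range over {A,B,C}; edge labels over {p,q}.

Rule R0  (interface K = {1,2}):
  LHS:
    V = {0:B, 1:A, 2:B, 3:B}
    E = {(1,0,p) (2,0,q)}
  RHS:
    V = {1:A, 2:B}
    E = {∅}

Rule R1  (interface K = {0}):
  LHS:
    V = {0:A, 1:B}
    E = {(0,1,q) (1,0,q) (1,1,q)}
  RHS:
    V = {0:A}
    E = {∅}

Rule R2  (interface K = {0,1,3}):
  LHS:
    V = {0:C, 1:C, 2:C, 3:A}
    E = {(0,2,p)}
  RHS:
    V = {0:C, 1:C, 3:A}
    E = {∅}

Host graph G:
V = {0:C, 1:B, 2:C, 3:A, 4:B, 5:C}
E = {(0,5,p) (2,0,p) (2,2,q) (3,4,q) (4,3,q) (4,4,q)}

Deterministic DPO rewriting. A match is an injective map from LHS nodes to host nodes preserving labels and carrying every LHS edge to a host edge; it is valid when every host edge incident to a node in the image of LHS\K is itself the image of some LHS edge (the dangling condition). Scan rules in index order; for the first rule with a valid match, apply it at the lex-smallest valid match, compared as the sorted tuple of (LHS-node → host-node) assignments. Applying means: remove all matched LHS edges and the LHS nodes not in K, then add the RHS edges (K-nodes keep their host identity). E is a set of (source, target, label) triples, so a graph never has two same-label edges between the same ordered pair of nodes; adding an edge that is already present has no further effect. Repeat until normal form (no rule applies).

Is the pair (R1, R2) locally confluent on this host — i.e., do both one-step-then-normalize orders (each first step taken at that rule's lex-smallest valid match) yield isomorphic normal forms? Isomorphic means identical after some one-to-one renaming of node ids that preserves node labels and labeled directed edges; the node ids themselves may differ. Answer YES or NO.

branch R1-first: apply at {0↦3, 1↦4} → |E|=3, then 1 more step(s) → NF |V|=4 |E|=2 V={0:C, 1:B, 2:C, 3:A} E=2-p->0 2-q->2
branch R2-first: apply at {0↦0, 1↦2, 2↦5, 3↦3} → |E|=5, then 1 more step(s) → NF |V|=4 |E|=2 V={0:C, 1:B, 2:C, 3:A} E=2-p->0 2-q->2
graphs isomorphic (equal up to label-preserving node renaming)

Answer: YES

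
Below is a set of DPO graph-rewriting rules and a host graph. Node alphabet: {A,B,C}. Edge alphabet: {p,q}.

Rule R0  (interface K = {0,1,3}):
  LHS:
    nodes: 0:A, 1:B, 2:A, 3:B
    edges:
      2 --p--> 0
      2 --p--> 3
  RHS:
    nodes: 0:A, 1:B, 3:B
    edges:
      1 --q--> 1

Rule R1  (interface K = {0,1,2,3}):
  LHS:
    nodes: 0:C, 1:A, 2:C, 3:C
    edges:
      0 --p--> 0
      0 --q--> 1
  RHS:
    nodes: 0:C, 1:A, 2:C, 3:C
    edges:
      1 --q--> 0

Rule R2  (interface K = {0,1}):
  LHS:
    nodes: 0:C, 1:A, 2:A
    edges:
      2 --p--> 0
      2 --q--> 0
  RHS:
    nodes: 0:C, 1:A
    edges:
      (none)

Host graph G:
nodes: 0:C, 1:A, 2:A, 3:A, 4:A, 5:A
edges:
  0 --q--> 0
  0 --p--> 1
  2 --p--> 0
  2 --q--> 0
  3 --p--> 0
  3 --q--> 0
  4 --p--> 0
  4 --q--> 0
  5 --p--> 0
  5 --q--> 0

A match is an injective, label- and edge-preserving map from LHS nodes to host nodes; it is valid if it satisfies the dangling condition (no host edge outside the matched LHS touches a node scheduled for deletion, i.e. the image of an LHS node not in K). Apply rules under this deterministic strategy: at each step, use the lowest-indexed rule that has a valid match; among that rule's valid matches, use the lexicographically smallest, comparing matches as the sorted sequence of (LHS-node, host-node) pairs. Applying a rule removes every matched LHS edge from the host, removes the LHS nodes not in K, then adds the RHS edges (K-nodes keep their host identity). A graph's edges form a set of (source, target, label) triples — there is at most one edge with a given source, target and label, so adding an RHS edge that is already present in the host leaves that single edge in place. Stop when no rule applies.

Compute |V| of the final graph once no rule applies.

[0] host  ⇒  6 nodes, 10 edges  {0-q->0 0-p->1 2-p->0 2-q->0 3-p->0 3-q->0 4-p->0 4-q->0 5-p->0 5-q->0}
[1] R2 @ {0↦0, 1↦1, 2↦2}  ⇒  5 nodes, 8 edges  {0-q->0 0-p->1 3-p->0 3-q->0 4-p->0 4-q->0 5-p->0 5-q->0}
[2] R2 @ {0↦0, 1↦1, 2↦3}  ⇒  4 nodes, 6 edges  {0-q->0 0-p->1 4-p->0 4-q->0 5-p->0 5-q->0}
[3] R2 @ {0↦0, 1↦1, 2↦4}  ⇒  3 nodes, 4 edges  {0-q->0 0-p->1 5-p->0 5-q->0}
[4] R2 @ {0↦0, 1↦1, 2↦5}  ⇒  2 nodes, 2 edges  {0-q->0 0-p->1}
final graph: no rule applies after step 4
NF nodes: {0:C, 1:A}

Answer: 2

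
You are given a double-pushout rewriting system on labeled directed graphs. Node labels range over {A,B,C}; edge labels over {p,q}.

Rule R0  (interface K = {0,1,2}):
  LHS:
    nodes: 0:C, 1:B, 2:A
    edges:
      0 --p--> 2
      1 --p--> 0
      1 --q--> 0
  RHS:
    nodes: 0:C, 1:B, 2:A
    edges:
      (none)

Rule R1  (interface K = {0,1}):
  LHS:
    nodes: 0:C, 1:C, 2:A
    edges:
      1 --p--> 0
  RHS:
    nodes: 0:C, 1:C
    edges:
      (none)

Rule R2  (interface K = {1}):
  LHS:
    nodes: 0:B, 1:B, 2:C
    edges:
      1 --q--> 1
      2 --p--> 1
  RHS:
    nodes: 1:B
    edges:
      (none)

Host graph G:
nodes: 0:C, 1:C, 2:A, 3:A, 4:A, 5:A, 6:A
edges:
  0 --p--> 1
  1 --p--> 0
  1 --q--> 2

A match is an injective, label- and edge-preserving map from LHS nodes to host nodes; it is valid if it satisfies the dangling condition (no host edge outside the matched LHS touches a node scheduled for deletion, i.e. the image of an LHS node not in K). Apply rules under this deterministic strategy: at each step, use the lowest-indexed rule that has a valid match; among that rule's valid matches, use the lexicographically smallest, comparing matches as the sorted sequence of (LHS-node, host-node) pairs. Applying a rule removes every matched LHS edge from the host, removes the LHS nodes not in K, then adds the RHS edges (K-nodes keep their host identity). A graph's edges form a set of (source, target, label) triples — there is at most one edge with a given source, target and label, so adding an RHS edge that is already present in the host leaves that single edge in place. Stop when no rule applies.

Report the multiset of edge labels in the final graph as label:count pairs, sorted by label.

start.  V:7 E:3  edges: 0-p->1 1-p->0 1-q->2
1. fire R1 via {0↦0, 1↦1, 2↦3}  →  V:6 E:2  edges: 0-p->1 1-q->2
2. fire R1 via {0↦1, 1↦0, 2↦4}  →  V:5 E:1  edges: 1-q->2
halt: no rule applies after step 2
NF edges: [(1, 2, 'q')]

Answer: q:1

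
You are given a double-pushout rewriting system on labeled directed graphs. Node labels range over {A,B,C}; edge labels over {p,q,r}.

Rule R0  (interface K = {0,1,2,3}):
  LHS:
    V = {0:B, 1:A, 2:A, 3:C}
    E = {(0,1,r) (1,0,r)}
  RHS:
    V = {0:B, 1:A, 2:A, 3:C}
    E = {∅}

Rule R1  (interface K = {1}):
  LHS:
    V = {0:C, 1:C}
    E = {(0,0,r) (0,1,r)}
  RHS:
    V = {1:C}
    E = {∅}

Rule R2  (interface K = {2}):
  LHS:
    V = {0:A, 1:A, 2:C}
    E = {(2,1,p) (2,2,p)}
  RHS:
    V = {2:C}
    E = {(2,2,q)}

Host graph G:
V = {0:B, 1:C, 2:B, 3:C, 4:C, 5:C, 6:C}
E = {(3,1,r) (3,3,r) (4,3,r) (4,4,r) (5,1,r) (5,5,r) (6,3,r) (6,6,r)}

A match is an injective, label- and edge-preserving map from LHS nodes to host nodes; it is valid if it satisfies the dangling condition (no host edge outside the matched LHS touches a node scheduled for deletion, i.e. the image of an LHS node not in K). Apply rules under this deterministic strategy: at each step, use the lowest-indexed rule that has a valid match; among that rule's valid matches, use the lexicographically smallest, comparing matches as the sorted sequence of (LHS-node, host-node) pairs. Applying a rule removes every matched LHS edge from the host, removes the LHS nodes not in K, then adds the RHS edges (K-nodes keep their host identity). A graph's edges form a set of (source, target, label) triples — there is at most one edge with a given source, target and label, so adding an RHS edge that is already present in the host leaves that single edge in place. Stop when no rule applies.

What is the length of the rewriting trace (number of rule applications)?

[0] host  ⇒  7 nodes, 8 edges  {3-r->1 3-r->3 4-r->3 4-r->4 5-r->1 5-r->5 6-r->3 6-r->6}
[1] R1 @ {0↦4, 1↦3}  ⇒  6 nodes, 6 edges  {3-r->1 3-r->3 5-r->1 5-r->5 6-r->3 6-r->6}
[2] R1 @ {0↦5, 1↦1}  ⇒  5 nodes, 4 edges  {3-r->1 3-r->3 6-r->3 6-r->6}
[3] R1 @ {0↦6, 1↦3}  ⇒  4 nodes, 2 edges  {3-r->1 3-r->3}
[4] R1 @ {0↦3, 1↦1}  ⇒  3 nodes, 0 edges  {∅}
halt: no rule applies after step 4

Answer: 4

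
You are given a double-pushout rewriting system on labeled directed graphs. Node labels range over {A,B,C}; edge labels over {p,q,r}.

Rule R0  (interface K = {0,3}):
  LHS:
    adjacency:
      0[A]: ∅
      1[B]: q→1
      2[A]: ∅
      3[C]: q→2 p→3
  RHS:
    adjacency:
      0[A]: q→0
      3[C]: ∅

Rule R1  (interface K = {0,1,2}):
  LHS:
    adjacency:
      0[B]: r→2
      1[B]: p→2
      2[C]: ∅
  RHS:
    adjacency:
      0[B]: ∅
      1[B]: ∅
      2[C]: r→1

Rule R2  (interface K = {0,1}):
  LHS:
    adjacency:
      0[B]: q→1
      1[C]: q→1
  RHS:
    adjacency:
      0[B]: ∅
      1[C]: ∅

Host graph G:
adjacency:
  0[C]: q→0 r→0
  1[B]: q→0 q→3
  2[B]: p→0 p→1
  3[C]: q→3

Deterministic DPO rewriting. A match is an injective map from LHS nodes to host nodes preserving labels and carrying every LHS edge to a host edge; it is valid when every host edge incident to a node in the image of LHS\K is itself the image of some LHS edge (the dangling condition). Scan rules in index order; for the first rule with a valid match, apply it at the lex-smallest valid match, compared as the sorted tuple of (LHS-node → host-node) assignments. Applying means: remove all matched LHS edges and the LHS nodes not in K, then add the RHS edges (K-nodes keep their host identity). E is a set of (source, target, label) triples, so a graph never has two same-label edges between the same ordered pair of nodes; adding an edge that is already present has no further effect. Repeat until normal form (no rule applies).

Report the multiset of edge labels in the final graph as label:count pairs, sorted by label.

start.  V:4 E:7  edges: 0-q->0 0-r->0 1-q->0 1-q->3 2-p->0 2-p->1 3-q->3
1. fire R2 via {0↦1, 1↦0}  →  V:4 E:5  edges: 0-r->0 1-q->3 2-p->0 2-p->1 3-q->3
2. fire R2 via {0↦1, 1↦3}  →  V:4 E:3  edges: 0-r->0 2-p->0 2-p->1
final graph: no rule applies after step 2
NF edges: [(0, 0, 'r'), (2, 0, 'p'), (2, 1, 'p')]

Answer: p:2 r:1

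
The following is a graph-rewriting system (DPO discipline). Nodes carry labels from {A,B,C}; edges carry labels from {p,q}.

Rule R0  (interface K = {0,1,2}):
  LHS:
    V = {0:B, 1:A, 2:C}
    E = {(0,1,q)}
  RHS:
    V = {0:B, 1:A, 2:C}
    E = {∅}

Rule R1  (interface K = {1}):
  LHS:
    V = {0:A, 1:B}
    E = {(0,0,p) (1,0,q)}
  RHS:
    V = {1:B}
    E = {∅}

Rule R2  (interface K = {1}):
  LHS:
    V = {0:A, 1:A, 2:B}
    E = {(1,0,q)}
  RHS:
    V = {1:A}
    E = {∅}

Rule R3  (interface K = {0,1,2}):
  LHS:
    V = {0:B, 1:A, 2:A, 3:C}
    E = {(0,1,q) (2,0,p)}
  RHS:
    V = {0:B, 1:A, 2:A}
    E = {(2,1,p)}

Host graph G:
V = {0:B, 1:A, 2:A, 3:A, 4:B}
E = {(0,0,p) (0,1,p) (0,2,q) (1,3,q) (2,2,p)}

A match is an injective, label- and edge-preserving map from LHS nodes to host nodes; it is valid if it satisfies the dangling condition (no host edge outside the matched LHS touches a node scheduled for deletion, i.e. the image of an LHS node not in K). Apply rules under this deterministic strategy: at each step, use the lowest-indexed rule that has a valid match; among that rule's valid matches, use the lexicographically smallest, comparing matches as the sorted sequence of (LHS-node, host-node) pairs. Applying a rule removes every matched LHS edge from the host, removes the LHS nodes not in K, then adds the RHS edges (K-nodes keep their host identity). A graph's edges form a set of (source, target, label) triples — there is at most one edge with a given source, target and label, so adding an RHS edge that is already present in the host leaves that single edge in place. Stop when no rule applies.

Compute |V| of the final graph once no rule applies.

start.  V:5 E:5  edges: 0-p->0 0-p->1 0-q->2 1-q->3 2-p->2
1. fire R1 via {0↦2, 1↦0}  →  V:4 E:3  edges: 0-p->0 0-p->1 1-q->3
2. fire R2 via {0↦3, 1↦1, 2↦4}  →  V:2 E:2  edges: 0-p->0 0-p->1
final graph: no rule applies after step 2
NF nodes: {0:B, 1:A}

Answer: 2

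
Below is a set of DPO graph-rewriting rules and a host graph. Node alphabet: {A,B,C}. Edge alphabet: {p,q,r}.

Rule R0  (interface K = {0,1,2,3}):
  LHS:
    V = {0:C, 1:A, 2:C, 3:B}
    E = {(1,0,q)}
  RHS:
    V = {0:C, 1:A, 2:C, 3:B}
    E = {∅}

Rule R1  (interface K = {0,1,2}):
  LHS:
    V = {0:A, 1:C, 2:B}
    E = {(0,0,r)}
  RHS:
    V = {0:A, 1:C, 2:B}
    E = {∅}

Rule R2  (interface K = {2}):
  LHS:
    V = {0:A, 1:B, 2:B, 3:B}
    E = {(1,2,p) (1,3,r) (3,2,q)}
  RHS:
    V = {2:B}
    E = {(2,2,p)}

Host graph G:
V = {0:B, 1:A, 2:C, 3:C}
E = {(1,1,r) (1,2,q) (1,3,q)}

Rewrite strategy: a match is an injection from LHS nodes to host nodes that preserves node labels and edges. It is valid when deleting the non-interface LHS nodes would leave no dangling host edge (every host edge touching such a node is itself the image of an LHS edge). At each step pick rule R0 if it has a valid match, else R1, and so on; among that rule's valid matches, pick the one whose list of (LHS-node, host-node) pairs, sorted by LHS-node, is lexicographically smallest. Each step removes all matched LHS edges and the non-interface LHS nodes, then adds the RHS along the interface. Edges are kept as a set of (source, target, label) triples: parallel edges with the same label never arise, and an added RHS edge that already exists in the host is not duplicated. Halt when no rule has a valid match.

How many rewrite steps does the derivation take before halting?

[0] host  ⇒  4 nodes, 3 edges  {1-r->1 1-q->2 1-q->3}
[1] R0 @ {0↦2, 1↦1, 2↦3, 3↦0}  ⇒  4 nodes, 2 edges  {1-r->1 1-q->3}
[2] R0 @ {0↦3, 1↦1, 2↦2, 3↦0}  ⇒  4 nodes, 1 edges  {1-r->1}
[3] R1 @ {0↦1, 1↦2, 2↦0}  ⇒  4 nodes, 0 edges  {∅}
normal form: no rule applies after step 3

Answer: 3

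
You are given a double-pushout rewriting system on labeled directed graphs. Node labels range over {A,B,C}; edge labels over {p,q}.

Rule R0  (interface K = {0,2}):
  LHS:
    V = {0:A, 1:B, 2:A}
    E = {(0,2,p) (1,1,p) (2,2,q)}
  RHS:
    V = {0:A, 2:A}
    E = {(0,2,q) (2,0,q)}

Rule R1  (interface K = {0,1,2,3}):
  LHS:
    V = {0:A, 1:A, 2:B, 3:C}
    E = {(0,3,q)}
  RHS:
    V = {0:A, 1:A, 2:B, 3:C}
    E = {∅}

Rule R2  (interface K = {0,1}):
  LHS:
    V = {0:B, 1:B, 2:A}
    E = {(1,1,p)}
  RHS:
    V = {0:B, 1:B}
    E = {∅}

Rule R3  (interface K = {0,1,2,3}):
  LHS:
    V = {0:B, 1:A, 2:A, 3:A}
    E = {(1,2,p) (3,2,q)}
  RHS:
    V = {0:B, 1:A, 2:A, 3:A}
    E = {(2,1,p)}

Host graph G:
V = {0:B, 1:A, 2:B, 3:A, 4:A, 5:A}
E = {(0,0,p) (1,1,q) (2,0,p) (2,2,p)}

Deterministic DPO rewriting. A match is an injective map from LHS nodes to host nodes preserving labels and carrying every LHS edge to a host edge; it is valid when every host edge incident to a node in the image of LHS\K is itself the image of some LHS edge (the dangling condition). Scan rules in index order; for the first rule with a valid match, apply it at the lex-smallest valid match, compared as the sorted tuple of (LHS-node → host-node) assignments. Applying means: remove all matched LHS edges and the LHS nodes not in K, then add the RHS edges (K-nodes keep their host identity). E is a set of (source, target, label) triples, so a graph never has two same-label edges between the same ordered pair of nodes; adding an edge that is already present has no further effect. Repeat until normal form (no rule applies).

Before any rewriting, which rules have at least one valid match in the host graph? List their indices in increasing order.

R0: no valid match — LHS pattern not found
R1: no valid match — LHS pattern not found
R2: 6 valid matches — {0↦0, 1↦2, 2↦3}, {0↦0, 1↦2, 2↦4}, {0↦0, 1↦2, 2↦5} (+3 more)
R3: no valid match — LHS pattern not found

Answer: [R2]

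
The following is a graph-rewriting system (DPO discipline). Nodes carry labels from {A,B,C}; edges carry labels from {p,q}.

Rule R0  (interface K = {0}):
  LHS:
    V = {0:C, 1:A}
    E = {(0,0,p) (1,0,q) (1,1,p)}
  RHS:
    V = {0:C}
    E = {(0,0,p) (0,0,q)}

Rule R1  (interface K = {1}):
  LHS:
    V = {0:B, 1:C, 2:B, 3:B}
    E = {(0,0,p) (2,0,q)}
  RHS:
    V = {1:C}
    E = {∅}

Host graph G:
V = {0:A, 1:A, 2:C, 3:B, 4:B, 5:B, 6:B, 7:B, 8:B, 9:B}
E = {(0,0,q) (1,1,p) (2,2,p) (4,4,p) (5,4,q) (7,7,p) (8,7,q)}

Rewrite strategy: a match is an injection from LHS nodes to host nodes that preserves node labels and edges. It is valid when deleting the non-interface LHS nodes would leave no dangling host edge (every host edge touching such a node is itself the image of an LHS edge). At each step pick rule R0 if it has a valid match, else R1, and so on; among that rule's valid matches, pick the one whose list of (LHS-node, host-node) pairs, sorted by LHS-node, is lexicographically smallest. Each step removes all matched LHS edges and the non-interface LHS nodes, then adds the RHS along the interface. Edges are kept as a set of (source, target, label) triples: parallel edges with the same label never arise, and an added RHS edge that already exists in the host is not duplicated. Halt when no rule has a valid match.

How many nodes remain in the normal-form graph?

start.  V:10 E:7  edges: 0-q->0 1-p->1 2-p->2 4-p->4 5-q->4 7-p->7 8-q->7
1. fire R1 via {0↦4, 1↦2, 2↦5, 3↦3}  →  V:7 E:5  edges: 0-q->0 1-p->1 2-p->2 7-p->7 8-q->7
2. fire R1 via {0↦7, 1↦2, 2↦8, 3↦6}  →  V:4 E:3  edges: 0-q->0 1-p->1 2-p->2
normal form: no rule applies after step 2
NF nodes: {0:A, 1:A, 2:C, 9:B}

Answer: 4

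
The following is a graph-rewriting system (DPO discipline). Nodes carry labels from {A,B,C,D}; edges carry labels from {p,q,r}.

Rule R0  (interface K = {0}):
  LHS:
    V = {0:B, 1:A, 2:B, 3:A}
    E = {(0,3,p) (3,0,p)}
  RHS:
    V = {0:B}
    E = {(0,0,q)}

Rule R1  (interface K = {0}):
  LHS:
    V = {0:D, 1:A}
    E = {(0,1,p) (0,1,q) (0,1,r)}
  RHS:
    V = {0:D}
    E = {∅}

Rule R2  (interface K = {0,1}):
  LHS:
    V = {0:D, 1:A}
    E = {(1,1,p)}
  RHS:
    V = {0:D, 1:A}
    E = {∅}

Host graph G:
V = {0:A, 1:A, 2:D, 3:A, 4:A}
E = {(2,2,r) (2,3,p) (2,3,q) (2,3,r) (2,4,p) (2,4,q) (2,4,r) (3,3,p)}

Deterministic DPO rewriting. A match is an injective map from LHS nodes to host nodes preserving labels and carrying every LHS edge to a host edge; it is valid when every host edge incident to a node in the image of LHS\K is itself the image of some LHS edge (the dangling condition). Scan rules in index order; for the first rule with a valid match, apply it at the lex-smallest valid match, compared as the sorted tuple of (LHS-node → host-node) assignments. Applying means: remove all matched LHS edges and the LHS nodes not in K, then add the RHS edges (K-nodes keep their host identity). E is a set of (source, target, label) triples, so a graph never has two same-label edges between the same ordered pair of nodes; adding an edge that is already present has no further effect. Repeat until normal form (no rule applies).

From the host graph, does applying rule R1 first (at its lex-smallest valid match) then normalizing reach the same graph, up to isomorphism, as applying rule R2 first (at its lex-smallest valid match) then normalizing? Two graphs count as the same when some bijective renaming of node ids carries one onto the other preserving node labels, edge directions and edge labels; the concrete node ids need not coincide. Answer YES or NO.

Answer: YES

Steps:
branch R1-first: apply at {0↦2, 1↦4} → |E|=5, then 2 more step(s) → NF |V|=3 |E|=1 V={0:A, 1:A, 2:D} E=2-r->2
branch R2-first: apply at {0↦2, 1↦3} → |E|=7, then 2 more step(s) → NF |V|=3 |E|=1 V={0:A, 1:A, 2:D} E=2-r->2
graphs isomorphic (equal up to label-preserving node renaming)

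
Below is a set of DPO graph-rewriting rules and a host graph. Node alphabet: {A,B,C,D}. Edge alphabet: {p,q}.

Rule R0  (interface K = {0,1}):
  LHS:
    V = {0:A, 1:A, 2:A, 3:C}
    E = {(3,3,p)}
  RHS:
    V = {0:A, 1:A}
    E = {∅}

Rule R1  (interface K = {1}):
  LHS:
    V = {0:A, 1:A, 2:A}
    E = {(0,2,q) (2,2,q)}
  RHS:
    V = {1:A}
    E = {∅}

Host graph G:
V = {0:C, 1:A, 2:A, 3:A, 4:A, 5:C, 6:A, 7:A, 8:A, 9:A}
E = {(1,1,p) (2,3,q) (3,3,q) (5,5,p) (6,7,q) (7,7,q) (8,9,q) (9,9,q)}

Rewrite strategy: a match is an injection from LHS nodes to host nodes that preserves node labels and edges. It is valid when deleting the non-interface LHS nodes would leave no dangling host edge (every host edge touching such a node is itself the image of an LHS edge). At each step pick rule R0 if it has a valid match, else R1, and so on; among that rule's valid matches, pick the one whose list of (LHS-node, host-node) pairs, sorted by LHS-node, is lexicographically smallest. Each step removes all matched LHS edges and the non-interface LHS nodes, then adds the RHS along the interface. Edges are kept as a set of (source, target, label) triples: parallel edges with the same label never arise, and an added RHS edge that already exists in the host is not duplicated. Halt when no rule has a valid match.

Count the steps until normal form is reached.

Answer: 4

Derivation:
start.  V:10 E:8  edges: 1-p->1 2-q->3 3-q->3 5-p->5 6-q->7 7-q->7 8-q->9 9-q->9
1. fire R0 via {0↦1, 1↦2, 2↦4, 3↦5}  →  V:8 E:7  edges: 1-p->1 2-q->3 3-q->3 6-q->7 7-q->7 8-q->9 9-q->9
2. fire R1 via {0↦2, 1↦1, 2↦3}  →  V:6 E:5  edges: 1-p->1 6-q->7 7-q->7 8-q->9 9-q->9
3. fire R1 via {0↦6, 1↦1, 2↦7}  →  V:4 E:3  edges: 1-p->1 8-q->9 9-q->9
4. fire R1 via {0↦8, 1↦1, 2↦9}  →  V:2 E:1  edges: 1-p->1
normal form: no rule applies after step 4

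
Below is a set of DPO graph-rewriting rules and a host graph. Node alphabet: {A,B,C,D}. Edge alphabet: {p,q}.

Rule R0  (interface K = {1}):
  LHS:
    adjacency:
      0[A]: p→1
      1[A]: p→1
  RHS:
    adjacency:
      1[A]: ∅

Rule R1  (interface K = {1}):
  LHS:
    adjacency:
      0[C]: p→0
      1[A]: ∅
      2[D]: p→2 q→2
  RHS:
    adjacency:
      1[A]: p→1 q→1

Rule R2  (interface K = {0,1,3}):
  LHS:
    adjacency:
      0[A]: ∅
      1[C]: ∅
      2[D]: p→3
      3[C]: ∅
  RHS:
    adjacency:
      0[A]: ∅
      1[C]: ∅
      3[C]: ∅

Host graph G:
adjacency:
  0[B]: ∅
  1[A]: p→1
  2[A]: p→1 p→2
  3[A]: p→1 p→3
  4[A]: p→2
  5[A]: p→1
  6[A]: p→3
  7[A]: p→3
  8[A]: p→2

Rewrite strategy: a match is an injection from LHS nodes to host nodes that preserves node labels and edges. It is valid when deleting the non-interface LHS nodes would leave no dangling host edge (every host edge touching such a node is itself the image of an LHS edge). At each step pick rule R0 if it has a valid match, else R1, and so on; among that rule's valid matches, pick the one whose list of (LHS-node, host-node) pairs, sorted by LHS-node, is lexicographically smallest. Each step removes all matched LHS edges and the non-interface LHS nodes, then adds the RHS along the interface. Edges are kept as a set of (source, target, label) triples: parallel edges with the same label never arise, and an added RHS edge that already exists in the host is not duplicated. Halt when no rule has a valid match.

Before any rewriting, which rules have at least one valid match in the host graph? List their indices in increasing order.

R0: 5 valid matches — {0↦4, 1↦2}, {0↦5, 1↦1}, {0↦6, 1↦3} (+2 more)
R1: no valid match — LHS pattern not found
R2: no valid match — LHS pattern not found

Answer: [R0]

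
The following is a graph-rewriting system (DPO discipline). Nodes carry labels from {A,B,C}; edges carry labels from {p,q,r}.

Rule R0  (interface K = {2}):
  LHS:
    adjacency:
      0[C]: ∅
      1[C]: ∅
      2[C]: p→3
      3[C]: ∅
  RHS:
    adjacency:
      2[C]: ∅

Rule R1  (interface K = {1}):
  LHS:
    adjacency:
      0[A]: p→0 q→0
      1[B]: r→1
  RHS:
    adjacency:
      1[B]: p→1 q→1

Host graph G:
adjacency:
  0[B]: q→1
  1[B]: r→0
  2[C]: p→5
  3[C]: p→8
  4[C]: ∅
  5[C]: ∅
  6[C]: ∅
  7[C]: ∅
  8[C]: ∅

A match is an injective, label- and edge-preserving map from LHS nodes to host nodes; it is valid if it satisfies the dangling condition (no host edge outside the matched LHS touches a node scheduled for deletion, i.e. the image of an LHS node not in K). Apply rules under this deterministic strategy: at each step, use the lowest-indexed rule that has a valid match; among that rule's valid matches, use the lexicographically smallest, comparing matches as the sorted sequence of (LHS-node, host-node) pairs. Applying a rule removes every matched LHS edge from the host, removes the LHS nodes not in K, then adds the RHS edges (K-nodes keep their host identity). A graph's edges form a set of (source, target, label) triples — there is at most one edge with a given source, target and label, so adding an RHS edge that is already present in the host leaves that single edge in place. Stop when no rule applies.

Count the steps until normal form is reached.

initial: |V|=9 |E|=4  E = 0-q->1 1-r->0 2-p->5 3-p->8
step 1: apply R0 at {0↦4, 1↦6, 2↦2, 3↦5}  → |V|=6 |E|=3  E = 0-q->1 1-r->0 3-p->8
step 2: apply R0 at {0↦2, 1↦7, 2↦3, 3↦8}  → |V|=3 |E|=2  E = 0-q->1 1-r->0
halt: no rule applies after step 2

Answer: 2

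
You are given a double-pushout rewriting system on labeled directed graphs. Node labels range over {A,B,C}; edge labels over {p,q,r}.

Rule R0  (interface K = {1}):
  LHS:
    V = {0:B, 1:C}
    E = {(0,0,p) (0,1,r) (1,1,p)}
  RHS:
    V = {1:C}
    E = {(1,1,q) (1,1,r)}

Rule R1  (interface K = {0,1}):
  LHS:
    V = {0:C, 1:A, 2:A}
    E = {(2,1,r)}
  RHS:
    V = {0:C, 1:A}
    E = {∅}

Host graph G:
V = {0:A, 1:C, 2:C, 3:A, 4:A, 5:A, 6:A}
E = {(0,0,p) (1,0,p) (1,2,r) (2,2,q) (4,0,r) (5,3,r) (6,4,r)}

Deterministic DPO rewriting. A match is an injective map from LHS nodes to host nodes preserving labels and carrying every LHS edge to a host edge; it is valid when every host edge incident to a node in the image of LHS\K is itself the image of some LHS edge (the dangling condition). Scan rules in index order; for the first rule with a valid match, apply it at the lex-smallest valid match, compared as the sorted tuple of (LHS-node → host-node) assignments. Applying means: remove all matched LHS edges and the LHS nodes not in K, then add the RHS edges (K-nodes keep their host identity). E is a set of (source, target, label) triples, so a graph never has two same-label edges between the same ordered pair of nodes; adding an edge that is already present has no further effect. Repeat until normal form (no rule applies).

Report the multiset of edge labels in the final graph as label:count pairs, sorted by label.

initial: |V|=7 |E|=7  E = 0-p->0 1-p->0 1-r->2 2-q->2 4-r->0 5-r->3 6-r->4
step 1: apply R1 at {0↦1, 1↦3, 2↦5}  → |V|=6 |E|=6  E = 0-p->0 1-p->0 1-r->2 2-q->2 4-r->0 6-r->4
step 2: apply R1 at {0↦1, 1↦4, 2↦6}  → |V|=5 |E|=5  E = 0-p->0 1-p->0 1-r->2 2-q->2 4-r->0
step 3: apply R1 at {0↦1, 1↦0, 2↦4}  → |V|=4 |E|=4  E = 0-p->0 1-p->0 1-r->2 2-q->2
halt: no rule applies after step 3
NF edges: [(0, 0, 'p'), (1, 0, 'p'), (1, 2, 'r'), (2, 2, 'q')]

Answer: p:2 q:1 r:1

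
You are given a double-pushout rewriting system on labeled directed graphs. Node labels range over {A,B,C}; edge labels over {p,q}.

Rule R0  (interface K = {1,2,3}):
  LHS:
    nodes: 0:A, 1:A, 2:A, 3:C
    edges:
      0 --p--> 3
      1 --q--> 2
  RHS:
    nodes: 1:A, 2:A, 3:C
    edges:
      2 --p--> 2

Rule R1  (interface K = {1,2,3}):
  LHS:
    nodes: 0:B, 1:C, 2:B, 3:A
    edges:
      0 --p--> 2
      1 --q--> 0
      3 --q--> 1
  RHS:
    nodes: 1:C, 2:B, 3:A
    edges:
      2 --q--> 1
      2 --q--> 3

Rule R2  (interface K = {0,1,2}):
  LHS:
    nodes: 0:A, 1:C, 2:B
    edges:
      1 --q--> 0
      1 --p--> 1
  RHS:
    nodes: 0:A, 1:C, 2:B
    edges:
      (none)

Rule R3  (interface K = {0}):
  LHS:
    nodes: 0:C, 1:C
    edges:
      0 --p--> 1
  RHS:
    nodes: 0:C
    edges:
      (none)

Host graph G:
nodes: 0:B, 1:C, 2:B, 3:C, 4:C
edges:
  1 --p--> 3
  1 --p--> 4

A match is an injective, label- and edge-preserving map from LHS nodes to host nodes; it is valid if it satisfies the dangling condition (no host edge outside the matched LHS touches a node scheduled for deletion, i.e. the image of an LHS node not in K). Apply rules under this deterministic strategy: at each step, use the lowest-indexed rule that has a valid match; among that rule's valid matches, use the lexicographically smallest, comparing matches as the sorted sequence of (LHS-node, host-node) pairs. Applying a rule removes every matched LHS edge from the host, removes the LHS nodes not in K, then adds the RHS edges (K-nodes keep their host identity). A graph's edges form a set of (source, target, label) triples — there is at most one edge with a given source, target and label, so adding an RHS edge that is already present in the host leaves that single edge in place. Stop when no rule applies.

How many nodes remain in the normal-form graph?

[0] host  ⇒  5 nodes, 2 edges  {1-p->3 1-p->4}
[1] R3 @ {0↦1, 1↦3}  ⇒  4 nodes, 1 edges  {1-p->4}
[2] R3 @ {0↦1, 1↦4}  ⇒  3 nodes, 0 edges  {∅}
final graph: no rule applies after step 2
NF nodes: {0:B, 1:C, 2:B}

Answer: 3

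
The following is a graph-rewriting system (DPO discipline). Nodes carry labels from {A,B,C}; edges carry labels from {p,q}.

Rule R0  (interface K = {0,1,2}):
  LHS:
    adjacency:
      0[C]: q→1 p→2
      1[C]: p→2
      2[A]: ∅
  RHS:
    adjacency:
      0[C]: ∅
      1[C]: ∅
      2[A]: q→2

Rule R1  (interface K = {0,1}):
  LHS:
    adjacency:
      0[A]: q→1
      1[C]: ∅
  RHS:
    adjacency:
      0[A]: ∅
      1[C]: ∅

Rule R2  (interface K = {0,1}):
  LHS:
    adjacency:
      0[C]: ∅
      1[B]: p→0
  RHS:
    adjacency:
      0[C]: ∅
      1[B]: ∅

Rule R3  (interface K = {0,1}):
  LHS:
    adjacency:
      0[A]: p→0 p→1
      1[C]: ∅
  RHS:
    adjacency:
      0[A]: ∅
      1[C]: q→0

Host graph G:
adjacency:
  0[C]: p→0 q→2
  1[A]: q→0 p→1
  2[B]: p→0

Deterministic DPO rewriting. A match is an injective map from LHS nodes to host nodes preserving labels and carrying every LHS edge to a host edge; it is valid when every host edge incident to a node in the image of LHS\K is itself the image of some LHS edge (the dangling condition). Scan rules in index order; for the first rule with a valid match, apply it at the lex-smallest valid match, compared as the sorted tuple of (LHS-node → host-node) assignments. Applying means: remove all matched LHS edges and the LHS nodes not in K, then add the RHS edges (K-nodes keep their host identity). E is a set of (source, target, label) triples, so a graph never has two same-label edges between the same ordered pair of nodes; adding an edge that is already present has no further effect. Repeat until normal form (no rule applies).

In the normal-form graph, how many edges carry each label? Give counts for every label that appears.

start.  V:3 E:5  edges: 0-p->0 0-q->2 1-q->0 1-p->1 2-p->0
1. fire R1 via {0↦1, 1↦0}  →  V:3 E:4  edges: 0-p->0 0-q->2 1-p->1 2-p->0
2. fire R2 via {0↦0, 1↦2}  →  V:3 E:3  edges: 0-p->0 0-q->2 1-p->1
normal form: no rule applies after step 2
NF edges: [(0, 0, 'p'), (0, 2, 'q'), (1, 1, 'p')]

Answer: p:2 q:1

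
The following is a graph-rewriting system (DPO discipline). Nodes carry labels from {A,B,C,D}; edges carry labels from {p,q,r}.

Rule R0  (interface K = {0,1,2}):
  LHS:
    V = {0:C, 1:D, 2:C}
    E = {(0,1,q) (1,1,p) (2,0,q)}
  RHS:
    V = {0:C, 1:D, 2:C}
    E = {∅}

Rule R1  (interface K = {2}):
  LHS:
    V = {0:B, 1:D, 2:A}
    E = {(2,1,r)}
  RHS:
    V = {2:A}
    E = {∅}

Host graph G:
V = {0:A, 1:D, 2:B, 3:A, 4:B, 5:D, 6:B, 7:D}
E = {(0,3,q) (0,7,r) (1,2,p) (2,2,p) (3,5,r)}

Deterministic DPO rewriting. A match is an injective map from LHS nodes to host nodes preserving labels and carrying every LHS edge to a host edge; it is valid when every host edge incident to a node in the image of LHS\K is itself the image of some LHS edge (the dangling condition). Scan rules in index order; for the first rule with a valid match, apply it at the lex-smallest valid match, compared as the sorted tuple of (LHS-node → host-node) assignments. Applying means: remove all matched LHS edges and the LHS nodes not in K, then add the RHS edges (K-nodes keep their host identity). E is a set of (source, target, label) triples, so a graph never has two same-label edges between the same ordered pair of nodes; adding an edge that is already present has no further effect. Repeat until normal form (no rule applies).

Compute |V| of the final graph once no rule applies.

Answer: 4

Rewrite trace:
initial: |V|=8 |E|=5  E = 0-q->3 0-r->7 1-p->2 2-p->2 3-r->5
step 1: apply R1 at {0↦4, 1↦5, 2↦3}  → |V|=6 |E|=4  E = 0-q->3 0-r->7 1-p->2 2-p->2
step 2: apply R1 at {0↦6, 1↦7, 2↦0}  → |V|=4 |E|=3  E = 0-q->3 1-p->2 2-p->2
normal form: no rule applies after step 2
NF nodes: {0:A, 1:D, 2:B, 3:A}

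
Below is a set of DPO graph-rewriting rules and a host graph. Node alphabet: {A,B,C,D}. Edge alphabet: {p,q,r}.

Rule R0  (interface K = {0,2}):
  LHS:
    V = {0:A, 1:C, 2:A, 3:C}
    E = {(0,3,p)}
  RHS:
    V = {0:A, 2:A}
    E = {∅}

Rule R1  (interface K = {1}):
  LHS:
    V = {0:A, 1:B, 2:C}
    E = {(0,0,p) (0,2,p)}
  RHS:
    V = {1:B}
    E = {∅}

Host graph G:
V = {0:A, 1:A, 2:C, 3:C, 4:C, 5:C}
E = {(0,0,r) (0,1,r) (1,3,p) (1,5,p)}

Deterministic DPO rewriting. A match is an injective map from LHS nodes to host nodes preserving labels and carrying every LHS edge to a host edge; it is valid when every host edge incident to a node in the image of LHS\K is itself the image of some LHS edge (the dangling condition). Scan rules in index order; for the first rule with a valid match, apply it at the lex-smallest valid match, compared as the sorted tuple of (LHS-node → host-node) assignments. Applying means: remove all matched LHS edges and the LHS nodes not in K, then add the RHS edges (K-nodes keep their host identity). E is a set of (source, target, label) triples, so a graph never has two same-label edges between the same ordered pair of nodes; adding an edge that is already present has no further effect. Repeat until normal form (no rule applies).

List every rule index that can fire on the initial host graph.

R0: 4 valid matches — {0↦1, 1↦2, 2↦0, 3↦3}, {0↦1, 1↦2, 2↦0, 3↦5}, {0↦1, 1↦4, 2↦0, 3↦3} (+1 more)
R1: no valid match — LHS pattern not found

Answer: [R0]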